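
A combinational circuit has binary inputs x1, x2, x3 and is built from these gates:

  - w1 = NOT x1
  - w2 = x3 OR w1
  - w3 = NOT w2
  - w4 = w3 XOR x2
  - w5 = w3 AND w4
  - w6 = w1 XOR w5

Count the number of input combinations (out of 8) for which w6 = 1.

w6 = w1 XOR w5 must be 1, so w1 and w5 differ.
Satisfying assignments:
  x1=0, x2=0, x3=0
  x1=0, x2=0, x3=1
  x1=0, x2=1, x3=0
  x1=0, x2=1, x3=1
  x1=1, x2=0, x3=0

5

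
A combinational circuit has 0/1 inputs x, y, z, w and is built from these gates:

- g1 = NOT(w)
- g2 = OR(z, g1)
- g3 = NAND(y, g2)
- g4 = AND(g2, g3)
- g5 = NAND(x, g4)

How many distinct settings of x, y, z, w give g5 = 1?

g5 = NAND(x, g4) must be 1, so at least one of x, g4 is 0.
Enumerating the 16 input combinations, 13 give g5 = 1 and 3 give g5 = 0.

13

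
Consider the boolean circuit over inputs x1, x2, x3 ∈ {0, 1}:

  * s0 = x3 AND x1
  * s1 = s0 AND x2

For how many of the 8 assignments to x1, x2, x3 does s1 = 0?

s1 = s0 AND x2 must be 0, so at least one of s0, x2 is 0.
Enumerating the 8 input combinations, 7 give s1 = 0 and 1 give s1 = 1.

7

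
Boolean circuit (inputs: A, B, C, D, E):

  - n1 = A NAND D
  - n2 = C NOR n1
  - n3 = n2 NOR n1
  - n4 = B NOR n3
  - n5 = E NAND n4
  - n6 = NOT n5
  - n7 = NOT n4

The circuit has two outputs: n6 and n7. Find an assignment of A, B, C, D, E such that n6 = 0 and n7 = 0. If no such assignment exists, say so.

A=1, B=0, C=0, D=0, E=0

Check with A=1, B=0, C=0, D=0, E=0:
n1 = A NAND D = 1 NAND 0 = 1
n2 = C NOR n1 = 0 NOR 1 = 0
n3 = n2 NOR n1 = 0 NOR 1 = 0
n4 = B NOR n3 = 0 NOR 0 = 1
n5 = E NAND n4 = 0 NAND 1 = 1
n6 = NOT n5 = NOT 1 = 0
n7 = NOT n4 = NOT 1 = 0
So n6 = 0 and n7 = 0.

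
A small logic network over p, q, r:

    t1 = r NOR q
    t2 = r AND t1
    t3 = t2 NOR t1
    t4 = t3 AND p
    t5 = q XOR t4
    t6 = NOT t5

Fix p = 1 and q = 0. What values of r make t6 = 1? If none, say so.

r=0

t6 = NOT t5 must be 1, so t5 = 0.
t5 = q XOR t4 must be 0, so q and t4 are equal.
Check with p = 1 and q = 0 and r=0:
t1 = r NOR q = 0 NOR 0 = 1
t2 = r AND t1 = 0 AND 1 = 0
t3 = t2 NOR t1 = 0 NOR 1 = 0
t4 = t3 AND p = 0 AND 1 = 0
t5 = q XOR t4 = 0 XOR 0 = 0
t6 = NOT t5 = NOT 0 = 1
So t6 = 1.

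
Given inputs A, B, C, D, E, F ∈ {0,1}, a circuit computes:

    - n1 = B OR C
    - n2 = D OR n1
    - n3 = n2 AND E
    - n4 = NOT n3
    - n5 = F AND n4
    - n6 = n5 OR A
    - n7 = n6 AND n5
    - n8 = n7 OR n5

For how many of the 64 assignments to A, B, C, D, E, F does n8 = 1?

n8 = n7 OR n5 must be 1, so at least one of n7, n5 is 1.
Enumerating the 64 input combinations, 18 give n8 = 1 and 46 give n8 = 0.

18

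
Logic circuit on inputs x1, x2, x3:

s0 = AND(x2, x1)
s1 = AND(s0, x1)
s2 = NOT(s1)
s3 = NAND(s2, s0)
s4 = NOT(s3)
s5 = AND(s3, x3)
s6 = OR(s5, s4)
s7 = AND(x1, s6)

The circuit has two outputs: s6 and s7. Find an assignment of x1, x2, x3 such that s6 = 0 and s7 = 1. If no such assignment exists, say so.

Across all 8 input combinations, none give both s6 = 0 and s7 = 1.

no solution exists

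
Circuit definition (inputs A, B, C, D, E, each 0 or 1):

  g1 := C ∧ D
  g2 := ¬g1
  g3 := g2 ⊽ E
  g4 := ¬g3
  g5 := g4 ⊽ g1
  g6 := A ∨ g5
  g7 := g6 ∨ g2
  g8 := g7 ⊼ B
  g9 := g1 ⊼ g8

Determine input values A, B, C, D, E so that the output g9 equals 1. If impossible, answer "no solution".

A=0 B=1 C=0 D=0 E=0

Check with A=0 B=1 C=0 D=0 E=0:
g1 = C ∧ D = 0 ∧ 0 = 0
g2 = ¬g1 = ¬0 = 1
g3 = g2 ⊽ E = 1 ⊽ 0 = 0
g4 = ¬g3 = ¬0 = 1
g5 = g4 ⊽ g1 = 1 ⊽ 0 = 0
g6 = A ∨ g5 = 0 ∨ 0 = 0
g7 = g6 ∨ g2 = 0 ∨ 1 = 1
g8 = g7 ⊼ B = 1 ⊼ 1 = 0
g9 = g1 ⊼ g8 = 0 ⊼ 0 = 1
So g9 = 1 as required.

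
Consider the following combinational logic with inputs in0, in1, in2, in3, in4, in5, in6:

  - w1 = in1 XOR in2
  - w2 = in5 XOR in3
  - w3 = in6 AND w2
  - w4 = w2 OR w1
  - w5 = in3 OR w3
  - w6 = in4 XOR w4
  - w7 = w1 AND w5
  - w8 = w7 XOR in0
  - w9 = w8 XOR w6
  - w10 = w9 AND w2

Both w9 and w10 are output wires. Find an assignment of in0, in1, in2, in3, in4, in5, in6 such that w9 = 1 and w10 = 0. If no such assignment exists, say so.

Check with in0=0 in1=0 in2=0 in3=0 in4=1 in5=0 in6=1:
w1 = in1 XOR in2 = 0 XOR 0 = 0
w2 = in5 XOR in3 = 0 XOR 0 = 0
w3 = in6 AND w2 = 1 AND 0 = 0
w4 = w2 OR w1 = 0 OR 0 = 0
w5 = in3 OR w3 = 0 OR 0 = 0
w6 = in4 XOR w4 = 1 XOR 0 = 1
w7 = w1 AND w5 = 0 AND 0 = 0
w8 = w7 XOR in0 = 0 XOR 0 = 0
w9 = w8 XOR w6 = 0 XOR 1 = 1
w10 = w9 AND w2 = 1 AND 0 = 0
So w9 = 1 and w10 = 0.

in0=0 in1=0 in2=0 in3=0 in4=1 in5=0 in6=1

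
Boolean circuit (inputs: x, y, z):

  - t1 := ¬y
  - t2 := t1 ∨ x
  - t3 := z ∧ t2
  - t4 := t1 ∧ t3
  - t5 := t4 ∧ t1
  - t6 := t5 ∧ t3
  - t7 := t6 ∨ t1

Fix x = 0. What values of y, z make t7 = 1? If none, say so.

Check with x = 0 and y=0, z=1:
t1 = ¬y = ¬0 = 1
t2 = t1 ∨ x = 1 ∨ 0 = 1
t3 = z ∧ t2 = 1 ∧ 1 = 1
t4 = t1 ∧ t3 = 1 ∧ 1 = 1
t5 = t4 ∧ t1 = 1 ∧ 1 = 1
t6 = t5 ∧ t3 = 1 ∧ 1 = 1
t7 = t6 ∨ t1 = 1 ∨ 1 = 1
So t7 = 1.

y=0, z=1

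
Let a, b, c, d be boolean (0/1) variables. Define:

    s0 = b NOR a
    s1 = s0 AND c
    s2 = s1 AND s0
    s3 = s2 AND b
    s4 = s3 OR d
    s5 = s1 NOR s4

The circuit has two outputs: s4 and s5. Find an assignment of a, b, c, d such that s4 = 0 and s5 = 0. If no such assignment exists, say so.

Check with a=0 b=0 c=1 d=0:
s0 = b NOR a = 0 NOR 0 = 1
s1 = s0 AND c = 1 AND 1 = 1
s2 = s1 AND s0 = 1 AND 1 = 1
s3 = s2 AND b = 1 AND 0 = 0
s4 = s3 OR d = 0 OR 0 = 0
s5 = s1 NOR s4 = 1 NOR 0 = 0
So s4 = 0 and s5 = 0.

a=0 b=0 c=1 d=0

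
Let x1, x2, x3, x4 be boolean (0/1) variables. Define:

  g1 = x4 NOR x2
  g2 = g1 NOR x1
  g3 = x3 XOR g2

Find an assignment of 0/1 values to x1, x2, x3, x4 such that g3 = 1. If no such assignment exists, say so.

Check with x1=1, x2=1, x3=1, x4=0:
g1 = x4 NOR x2 = 0 NOR 1 = 0
g2 = g1 NOR x1 = 0 NOR 1 = 0
g3 = x3 XOR g2 = 1 XOR 0 = 1
So g3 = 1 as required.

x1=1, x2=1, x3=1, x4=0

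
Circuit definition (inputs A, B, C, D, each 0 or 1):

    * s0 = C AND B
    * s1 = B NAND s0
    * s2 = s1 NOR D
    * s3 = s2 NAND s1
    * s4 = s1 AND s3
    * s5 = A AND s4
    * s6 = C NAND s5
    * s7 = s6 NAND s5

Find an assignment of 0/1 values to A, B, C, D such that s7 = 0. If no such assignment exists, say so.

Check with A=1 B=0 C=0 D=0:
s0 = C AND B = 0 AND 0 = 0
s1 = B NAND s0 = 0 NAND 0 = 1
s2 = s1 NOR D = 1 NOR 0 = 0
s3 = s2 NAND s1 = 0 NAND 1 = 1
s4 = s1 AND s3 = 1 AND 1 = 1
s5 = A AND s4 = 1 AND 1 = 1
s6 = C NAND s5 = 0 NAND 1 = 1
s7 = s6 NAND s5 = 1 NAND 1 = 0
So s7 = 0 as required.

A=1 B=0 C=0 D=0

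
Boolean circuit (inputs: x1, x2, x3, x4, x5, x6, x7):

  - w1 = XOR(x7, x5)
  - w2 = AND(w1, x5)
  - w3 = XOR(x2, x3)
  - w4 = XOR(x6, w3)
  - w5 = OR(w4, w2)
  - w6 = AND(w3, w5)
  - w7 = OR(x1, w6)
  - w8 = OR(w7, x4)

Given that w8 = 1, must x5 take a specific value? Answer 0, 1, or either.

either

Both values of x5 occur among assignments with w8 = 1:
  x5=0: x1=0, x2=0, x3=0, x4=1, x5=0, x6=0, x7=0
  x5=1: x1=0, x2=0, x3=0, x4=1, x5=1, x6=0, x7=0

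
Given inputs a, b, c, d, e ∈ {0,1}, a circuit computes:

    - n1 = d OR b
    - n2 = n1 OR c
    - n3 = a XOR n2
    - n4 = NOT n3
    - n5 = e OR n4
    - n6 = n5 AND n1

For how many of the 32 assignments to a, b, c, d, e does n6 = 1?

n6 = n5 AND n1 must be 1, so both n5 = 1 and n1 = 1.
n5 = e OR n4 must be 1, so at least one of e, n4 is 1.
n1 = d OR b must be 1, so at least one of d, b is 1.
Enumerating the 32 input combinations, 18 give n6 = 1 and 14 give n6 = 0.

18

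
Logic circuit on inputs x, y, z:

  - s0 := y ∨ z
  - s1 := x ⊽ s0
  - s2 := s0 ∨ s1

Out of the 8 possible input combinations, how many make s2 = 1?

7

s2 = s0 ∨ s1 must be 1, so at least one of s0, s1 is 1.
Enumerating the 8 input combinations, 7 give s2 = 1 and 1 give s2 = 0.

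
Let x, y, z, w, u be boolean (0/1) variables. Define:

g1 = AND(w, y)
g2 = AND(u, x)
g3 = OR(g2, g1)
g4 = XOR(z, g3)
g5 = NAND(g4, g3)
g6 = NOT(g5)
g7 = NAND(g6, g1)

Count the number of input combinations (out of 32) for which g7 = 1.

28

g7 = NAND(g6, g1) must be 1, so at least one of g6, g1 is 0.
Enumerating the 32 input combinations, 28 give g7 = 1 and 4 give g7 = 0.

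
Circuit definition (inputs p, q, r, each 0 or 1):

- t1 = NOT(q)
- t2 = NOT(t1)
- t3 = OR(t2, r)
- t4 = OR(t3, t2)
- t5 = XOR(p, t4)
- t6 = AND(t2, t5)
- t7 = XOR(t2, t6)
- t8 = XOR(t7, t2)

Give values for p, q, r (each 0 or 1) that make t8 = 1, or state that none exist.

p=0, q=1, r=1

t8 = XOR(t7, t2) must be 1, so t7 and t2 differ.
Check with p=0, q=1, r=1:
t1 = NOT(q) = NOT 1 = 0
t2 = NOT(t1) = NOT 0 = 1
t3 = OR(t2, r) = OR(1, 1) = 1
t4 = OR(t3, t2) = OR(1, 1) = 1
t5 = XOR(p, t4) = XOR(0, 1) = 1
t6 = AND(t2, t5) = AND(1, 1) = 1
t7 = XOR(t2, t6) = XOR(1, 1) = 0
t8 = XOR(t7, t2) = XOR(0, 1) = 1
So t8 = 1 as required.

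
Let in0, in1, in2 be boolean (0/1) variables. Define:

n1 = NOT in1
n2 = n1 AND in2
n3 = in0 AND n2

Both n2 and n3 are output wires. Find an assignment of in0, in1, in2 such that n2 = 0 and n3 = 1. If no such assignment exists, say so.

no solution exists

Across all 8 input combinations, none give both n2 = 0 and n3 = 1.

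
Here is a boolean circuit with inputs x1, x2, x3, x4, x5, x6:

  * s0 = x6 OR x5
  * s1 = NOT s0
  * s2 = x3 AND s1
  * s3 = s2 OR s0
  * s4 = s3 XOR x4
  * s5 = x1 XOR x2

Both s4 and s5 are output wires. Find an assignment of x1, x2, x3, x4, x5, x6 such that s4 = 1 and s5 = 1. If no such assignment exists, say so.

Check with x1=1, x2=0, x3=1, x4=0, x5=0, x6=1:
s0 = x6 OR x5 = 1 OR 0 = 1
s1 = NOT s0 = NOT 1 = 0
s2 = x3 AND s1 = 1 AND 0 = 0
s3 = s2 OR s0 = 0 OR 1 = 1
s4 = s3 XOR x4 = 1 XOR 0 = 1
s5 = x1 XOR x2 = 1 XOR 0 = 1
So s4 = 1 and s5 = 1.

x1=1, x2=0, x3=1, x4=0, x5=0, x6=1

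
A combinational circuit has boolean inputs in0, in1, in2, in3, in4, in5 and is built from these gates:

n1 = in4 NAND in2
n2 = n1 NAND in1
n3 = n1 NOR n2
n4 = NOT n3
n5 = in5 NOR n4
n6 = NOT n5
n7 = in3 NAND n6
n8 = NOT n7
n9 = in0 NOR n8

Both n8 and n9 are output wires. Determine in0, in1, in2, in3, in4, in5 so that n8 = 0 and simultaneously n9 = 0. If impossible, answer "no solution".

Check with in0=1, in1=0, in2=0, in3=0, in4=0, in5=1:
n1 = in4 NAND in2 = 0 NAND 0 = 1
n2 = n1 NAND in1 = 1 NAND 0 = 1
n3 = n1 NOR n2 = 1 NOR 1 = 0
n4 = NOT n3 = NOT 0 = 1
n5 = in5 NOR n4 = 1 NOR 1 = 0
n6 = NOT n5 = NOT 0 = 1
n7 = in3 NAND n6 = 0 NAND 1 = 1
n8 = NOT n7 = NOT 1 = 0
n9 = in0 NOR n8 = 1 NOR 0 = 0
So n8 = 0 and n9 = 0.

in0=1, in1=0, in2=0, in3=0, in4=0, in5=1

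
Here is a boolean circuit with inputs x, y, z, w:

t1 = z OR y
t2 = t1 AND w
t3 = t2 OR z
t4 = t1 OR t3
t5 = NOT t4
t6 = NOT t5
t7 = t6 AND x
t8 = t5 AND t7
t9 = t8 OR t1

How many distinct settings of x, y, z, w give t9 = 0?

4

t9 = t8 OR t1 must be 0, so both t8 = 0 and t1 = 0.
Satisfying assignments:
  x=0, y=0, z=0, w=0
  x=0, y=0, z=0, w=1
  x=1, y=0, z=0, w=0
  x=1, y=0, z=0, w=1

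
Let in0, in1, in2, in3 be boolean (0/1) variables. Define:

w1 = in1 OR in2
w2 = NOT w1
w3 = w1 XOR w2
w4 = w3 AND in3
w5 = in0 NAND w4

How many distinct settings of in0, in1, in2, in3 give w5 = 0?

4

w5 = in0 NAND w4 must be 0, so both in0 = 1 and w4 = 1.
w4 = w3 AND in3 must be 1, so both w3 = 1 and in3 = 1.
w3 = w1 XOR w2 must be 1, so w1 and w2 differ.
Satisfying assignments:
  in0=1, in1=0, in2=0, in3=1
  in0=1, in1=0, in2=1, in3=1
  in0=1, in1=1, in2=0, in3=1
  in0=1, in1=1, in2=1, in3=1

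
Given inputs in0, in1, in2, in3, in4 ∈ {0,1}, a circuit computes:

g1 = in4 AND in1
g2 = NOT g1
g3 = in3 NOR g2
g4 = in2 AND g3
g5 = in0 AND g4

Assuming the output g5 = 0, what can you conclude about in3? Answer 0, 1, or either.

either

Both values of in3 occur among assignments with g5 = 0:
  in3=0: in0=0, in1=0, in2=0, in3=0, in4=0
  in3=1: in0=0, in1=0, in2=0, in3=1, in4=0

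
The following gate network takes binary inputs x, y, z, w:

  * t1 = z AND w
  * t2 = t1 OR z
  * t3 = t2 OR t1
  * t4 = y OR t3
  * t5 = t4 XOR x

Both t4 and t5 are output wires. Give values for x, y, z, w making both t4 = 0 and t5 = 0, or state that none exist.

Check with x=0, y=0, z=0, w=1:
t1 = z AND w = 0 AND 1 = 0
t2 = t1 OR z = 0 OR 0 = 0
t3 = t2 OR t1 = 0 OR 0 = 0
t4 = y OR t3 = 0 OR 0 = 0
t5 = t4 XOR x = 0 XOR 0 = 0
So t4 = 0 and t5 = 0.

x=0, y=0, z=0, w=1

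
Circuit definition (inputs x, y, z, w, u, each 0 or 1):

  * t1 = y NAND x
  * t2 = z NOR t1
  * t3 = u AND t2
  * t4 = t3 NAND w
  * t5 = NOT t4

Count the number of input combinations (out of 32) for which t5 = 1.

t5 = NOT t4 must be 1, so t4 = 0.
t4 = t3 NAND w must be 0, so both t3 = 1 and w = 1.
Satisfying assignments:
  x=1, y=1, z=0, w=1, u=1

1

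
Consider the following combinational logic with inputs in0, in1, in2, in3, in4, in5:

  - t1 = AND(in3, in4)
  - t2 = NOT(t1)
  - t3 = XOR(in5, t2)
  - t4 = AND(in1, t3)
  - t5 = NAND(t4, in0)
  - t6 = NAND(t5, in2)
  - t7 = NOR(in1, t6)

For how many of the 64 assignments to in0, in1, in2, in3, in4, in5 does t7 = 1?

16

t7 = NOR(in1, t6) must be 1, so both in1 = 0 and t6 = 0.
t6 = NAND(t5, in2) must be 0, so both t5 = 1 and in2 = 1.
Enumerating the 64 input combinations, 16 give t7 = 1 and 48 give t7 = 0.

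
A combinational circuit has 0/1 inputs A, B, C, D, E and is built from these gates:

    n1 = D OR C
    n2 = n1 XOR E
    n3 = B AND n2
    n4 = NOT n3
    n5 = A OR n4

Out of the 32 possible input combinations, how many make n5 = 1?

28

n5 = A OR n4 must be 1, so at least one of A, n4 is 1.
Enumerating the 32 input combinations, 28 give n5 = 1 and 4 give n5 = 0.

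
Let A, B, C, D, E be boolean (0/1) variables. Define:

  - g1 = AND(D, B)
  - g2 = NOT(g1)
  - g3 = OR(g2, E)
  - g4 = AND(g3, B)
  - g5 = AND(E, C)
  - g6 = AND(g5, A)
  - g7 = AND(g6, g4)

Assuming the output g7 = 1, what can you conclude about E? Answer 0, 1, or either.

g7 = AND(g6, g4) must be 1, so both g6 = 1 and g4 = 1.
g6 = AND(g5, A) must be 1, so both g5 = 1 and A = 1.
g4 = AND(g3, B) must be 1, so both g3 = 1 and B = 1.
Every assignment with g7 = 1 has E = 1; there are 2 such assignment(s).
  A=1, B=1, C=1, D=0, E=1
  A=1, B=1, C=1, D=1, E=1

1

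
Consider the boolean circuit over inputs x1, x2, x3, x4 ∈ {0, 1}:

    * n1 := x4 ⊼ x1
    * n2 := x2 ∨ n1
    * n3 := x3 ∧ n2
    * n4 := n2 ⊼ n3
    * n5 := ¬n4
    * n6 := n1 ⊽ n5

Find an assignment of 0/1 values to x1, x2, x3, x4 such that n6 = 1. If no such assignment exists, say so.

Check with x1=1 x2=0 x3=1 x4=1:
n1 = x4 ⊼ x1 = 1 ⊼ 1 = 0
n2 = x2 ∨ n1 = 0 ∨ 0 = 0
n3 = x3 ∧ n2 = 1 ∧ 0 = 0
n4 = n2 ⊼ n3 = 0 ⊼ 0 = 1
n5 = ¬n4 = ¬1 = 0
n6 = n1 ⊽ n5 = 0 ⊽ 0 = 1
So n6 = 1 as required.

x1=1 x2=0 x3=1 x4=1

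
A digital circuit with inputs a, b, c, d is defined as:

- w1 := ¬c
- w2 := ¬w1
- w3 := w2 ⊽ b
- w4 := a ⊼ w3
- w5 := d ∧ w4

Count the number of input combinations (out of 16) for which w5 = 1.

7

w5 = d ∧ w4 must be 1, so both d = 1 and w4 = 1.
w4 = a ⊼ w3 must be 1, so at least one of a, w3 is 0.
Enumerating the 16 input combinations, 7 give w5 = 1 and 9 give w5 = 0.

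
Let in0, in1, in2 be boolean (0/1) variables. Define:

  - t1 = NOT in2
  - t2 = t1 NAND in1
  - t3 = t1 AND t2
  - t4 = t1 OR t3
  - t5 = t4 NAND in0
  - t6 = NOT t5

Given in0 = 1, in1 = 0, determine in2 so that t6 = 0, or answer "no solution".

t6 = NOT t5 must be 0, so t5 = 1.
Check with in0 = 1, in1 = 0 and in2=1:
t1 = NOT in2 = NOT 1 = 0
t2 = t1 NAND in1 = 0 NAND 0 = 1
t3 = t1 AND t2 = 0 AND 1 = 0
t4 = t1 OR t3 = 0 OR 0 = 0
t5 = t4 NAND in0 = 0 NAND 1 = 1
t6 = NOT t5 = NOT 1 = 0
So t6 = 0.

in2=1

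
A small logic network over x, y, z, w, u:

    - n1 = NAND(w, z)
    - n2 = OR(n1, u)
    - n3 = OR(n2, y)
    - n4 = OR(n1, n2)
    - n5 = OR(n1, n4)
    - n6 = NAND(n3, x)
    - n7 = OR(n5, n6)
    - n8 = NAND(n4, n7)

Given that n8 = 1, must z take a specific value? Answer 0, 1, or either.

1

n8 = NAND(n4, n7) must be 1, so at least one of n4, n7 is 0.
Every assignment with n8 = 1 has z = 1; there are 4 such assignment(s).
  x=0, y=0, z=1, w=1, u=0
  x=0, y=1, z=1, w=1, u=0
  x=1, y=0, z=1, w=1, u=0
  x=1, y=1, z=1, w=1, u=0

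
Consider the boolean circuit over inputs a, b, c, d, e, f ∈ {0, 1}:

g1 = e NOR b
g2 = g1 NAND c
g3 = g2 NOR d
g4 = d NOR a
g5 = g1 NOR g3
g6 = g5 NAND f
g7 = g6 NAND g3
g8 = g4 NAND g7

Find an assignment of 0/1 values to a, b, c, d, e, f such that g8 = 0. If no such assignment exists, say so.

g8 = g4 NAND g7 must be 0, so both g4 = 1 and g7 = 1.
Check with a=0, b=0, c=0, d=0, e=1, f=0:
g1 = e NOR b = 1 NOR 0 = 0
g2 = g1 NAND c = 0 NAND 0 = 1
g3 = g2 NOR d = 1 NOR 0 = 0
g4 = d NOR a = 0 NOR 0 = 1
g5 = g1 NOR g3 = 0 NOR 0 = 1
g6 = g5 NAND f = 1 NAND 0 = 1
g7 = g6 NAND g3 = 1 NAND 0 = 1
g8 = g4 NAND g7 = 1 NAND 1 = 0
So g8 = 0 as required.

a=0, b=0, c=0, d=0, e=1, f=0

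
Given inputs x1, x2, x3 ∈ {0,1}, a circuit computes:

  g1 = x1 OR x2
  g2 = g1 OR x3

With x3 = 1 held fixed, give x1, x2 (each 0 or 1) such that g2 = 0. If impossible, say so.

no solution exists

With x3 = 1 fixed, none of the 4 settings of x1, x2 give g2 = 0.
For example, with x1=1, x2=0:
g1 = x1 OR x2 = 1 OR 0 = 1
g2 = g1 OR x3 = 1 OR 1 = 1
giving g2 = 1 ≠ 0.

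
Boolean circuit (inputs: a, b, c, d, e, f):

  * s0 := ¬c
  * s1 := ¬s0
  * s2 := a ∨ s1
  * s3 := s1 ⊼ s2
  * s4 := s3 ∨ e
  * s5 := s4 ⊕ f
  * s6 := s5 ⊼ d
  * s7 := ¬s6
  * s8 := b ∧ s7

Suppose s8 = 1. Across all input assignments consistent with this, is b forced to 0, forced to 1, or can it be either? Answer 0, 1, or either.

1

s8 = b ∧ s7 must be 1, so both b = 1 and s7 = 1.
s7 = ¬s6 must be 1, so s6 = 0.
s6 = s5 ⊼ d must be 0, so both s5 = 1 and d = 1.
Every assignment with s8 = 1 has b = 1; there are 8 such assignment(s).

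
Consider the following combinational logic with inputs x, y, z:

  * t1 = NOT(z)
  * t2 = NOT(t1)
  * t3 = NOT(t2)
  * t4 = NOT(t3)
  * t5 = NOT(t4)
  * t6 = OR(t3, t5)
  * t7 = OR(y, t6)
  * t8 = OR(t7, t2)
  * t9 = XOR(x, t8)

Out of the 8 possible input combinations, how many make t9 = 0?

t9 = XOR(x, t8) must be 0, so x and t8 are equal.
Satisfying assignments:
  x=1, y=0, z=0
  x=1, y=0, z=1
  x=1, y=1, z=0
  x=1, y=1, z=1

4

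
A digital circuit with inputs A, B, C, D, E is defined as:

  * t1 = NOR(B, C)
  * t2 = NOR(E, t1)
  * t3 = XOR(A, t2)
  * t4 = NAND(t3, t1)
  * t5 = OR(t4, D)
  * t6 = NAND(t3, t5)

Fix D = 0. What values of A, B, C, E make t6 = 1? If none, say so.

A=1, B=0, C=0, E=0

t6 = NAND(t3, t5) must be 1, so at least one of t3, t5 is 0.
Check with D = 0 and A=1, B=0, C=0, E=0:
t1 = NOR(B, C) = NOR(0, 0) = 1
t2 = NOR(E, t1) = NOR(0, 1) = 0
t3 = XOR(A, t2) = XOR(1, 0) = 1
t4 = NAND(t3, t1) = NAND(1, 1) = 0
t5 = OR(t4, D) = OR(0, 0) = 0
t6 = NAND(t3, t5) = NAND(1, 0) = 1
So t6 = 1.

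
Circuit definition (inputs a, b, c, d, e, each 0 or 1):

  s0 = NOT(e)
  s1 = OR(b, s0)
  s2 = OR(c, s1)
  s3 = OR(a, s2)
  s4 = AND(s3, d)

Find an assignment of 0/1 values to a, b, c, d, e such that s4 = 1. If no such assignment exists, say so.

s4 = AND(s3, d) must be 1, so both s3 = 1 and d = 1.
s3 = OR(a, s2) must be 1, so at least one of a, s2 is 1.
Check with a=0 b=1 c=1 d=1 e=1:
s0 = NOT(e) = NOT 1 = 0
s1 = OR(b, s0) = OR(1, 0) = 1
s2 = OR(c, s1) = OR(1, 1) = 1
s3 = OR(a, s2) = OR(0, 1) = 1
s4 = AND(s3, d) = AND(1, 1) = 1
So s4 = 1 as required.

a=0 b=1 c=1 d=1 e=1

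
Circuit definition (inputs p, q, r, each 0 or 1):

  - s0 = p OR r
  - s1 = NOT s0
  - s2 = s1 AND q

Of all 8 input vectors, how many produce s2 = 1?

1

s2 = s1 AND q must be 1, so both s1 = 1 and q = 1.
s1 = NOT s0 must be 1, so s0 = 0.
Enumerating the 8 input combinations, 1 give s2 = 1 and 7 give s2 = 0.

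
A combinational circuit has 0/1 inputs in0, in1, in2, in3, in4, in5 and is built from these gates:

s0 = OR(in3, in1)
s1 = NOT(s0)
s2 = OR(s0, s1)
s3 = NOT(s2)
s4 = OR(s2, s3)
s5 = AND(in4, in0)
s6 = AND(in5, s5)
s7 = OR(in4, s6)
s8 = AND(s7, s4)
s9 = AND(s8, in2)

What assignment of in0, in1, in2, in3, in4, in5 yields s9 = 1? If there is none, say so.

in0=0, in1=0, in2=1, in3=0, in4=1, in5=1

Check with in0=0, in1=0, in2=1, in3=0, in4=1, in5=1:
s0 = OR(in3, in1) = OR(0, 0) = 0
s1 = NOT(s0) = NOT 0 = 1
s2 = OR(s0, s1) = OR(0, 1) = 1
s3 = NOT(s2) = NOT 1 = 0
s4 = OR(s2, s3) = OR(1, 0) = 1
s5 = AND(in4, in0) = AND(1, 0) = 0
s6 = AND(in5, s5) = AND(1, 0) = 0
s7 = OR(in4, s6) = OR(1, 0) = 1
s8 = AND(s7, s4) = AND(1, 1) = 1
s9 = AND(s8, in2) = AND(1, 1) = 1
So s9 = 1 as required.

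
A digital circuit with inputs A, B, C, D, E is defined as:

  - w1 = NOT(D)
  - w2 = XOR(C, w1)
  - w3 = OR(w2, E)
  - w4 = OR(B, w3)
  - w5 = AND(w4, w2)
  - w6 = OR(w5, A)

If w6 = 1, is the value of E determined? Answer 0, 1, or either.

Both values of E occur among assignments with w6 = 1:
  E=0: A=0, B=0, C=0, D=0, E=0
  E=1: A=0, B=0, C=0, D=0, E=1

either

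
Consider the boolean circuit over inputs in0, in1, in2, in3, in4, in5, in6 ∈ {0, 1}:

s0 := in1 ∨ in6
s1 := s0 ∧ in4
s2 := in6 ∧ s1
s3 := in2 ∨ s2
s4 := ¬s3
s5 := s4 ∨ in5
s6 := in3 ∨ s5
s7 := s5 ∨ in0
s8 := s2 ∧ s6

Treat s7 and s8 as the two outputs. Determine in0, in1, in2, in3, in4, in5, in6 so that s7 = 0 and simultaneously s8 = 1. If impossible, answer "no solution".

in0=0, in1=1, in2=1, in3=1, in4=1, in5=0, in6=1

Check with in0=0, in1=1, in2=1, in3=1, in4=1, in5=0, in6=1:
s0 = in1 ∨ in6 = 1 ∨ 1 = 1
s1 = s0 ∧ in4 = 1 ∧ 1 = 1
s2 = in6 ∧ s1 = 1 ∧ 1 = 1
s3 = in2 ∨ s2 = 1 ∨ 1 = 1
s4 = ¬s3 = ¬1 = 0
s5 = s4 ∨ in5 = 0 ∨ 0 = 0
s6 = in3 ∨ s5 = 1 ∨ 0 = 1
s7 = s5 ∨ in0 = 0 ∨ 0 = 0
s8 = s2 ∧ s6 = 1 ∧ 1 = 1
So s7 = 0 and s8 = 1.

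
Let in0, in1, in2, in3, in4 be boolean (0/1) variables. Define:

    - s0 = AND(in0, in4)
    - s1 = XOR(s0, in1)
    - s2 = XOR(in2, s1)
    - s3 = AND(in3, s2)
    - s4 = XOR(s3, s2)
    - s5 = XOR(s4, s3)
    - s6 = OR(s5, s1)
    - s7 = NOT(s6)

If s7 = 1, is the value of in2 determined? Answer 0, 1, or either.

s7 = NOT(s6) must be 1, so s6 = 0.
Every assignment with s7 = 1 has in2 = 0; there are 8 such assignment(s).

0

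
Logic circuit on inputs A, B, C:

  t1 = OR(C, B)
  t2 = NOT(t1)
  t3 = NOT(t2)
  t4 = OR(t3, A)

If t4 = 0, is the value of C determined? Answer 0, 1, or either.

0

t4 = OR(t3, A) must be 0, so both t3 = 0 and A = 0.
Every assignment with t4 = 0 has C = 0; there are 1 such assignment(s).
  A=0, B=0, C=0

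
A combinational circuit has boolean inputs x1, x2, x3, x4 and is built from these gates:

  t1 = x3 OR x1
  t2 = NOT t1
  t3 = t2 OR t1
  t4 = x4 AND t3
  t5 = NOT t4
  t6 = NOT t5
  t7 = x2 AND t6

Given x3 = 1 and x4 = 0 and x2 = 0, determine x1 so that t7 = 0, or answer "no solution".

x1=0

t7 = x2 AND t6 must be 0, so at least one of x2, t6 is 0.
Check with x3 = 1 and x4 = 0 and x2 = 0 and x1=0:
t1 = x3 OR x1 = 1 OR 0 = 1
t2 = NOT t1 = NOT 1 = 0
t3 = t2 OR t1 = 0 OR 1 = 1
t4 = x4 AND t3 = 0 AND 1 = 0
t5 = NOT t4 = NOT 0 = 1
t6 = NOT t5 = NOT 1 = 0
t7 = x2 AND t6 = 0 AND 0 = 0
So t7 = 0.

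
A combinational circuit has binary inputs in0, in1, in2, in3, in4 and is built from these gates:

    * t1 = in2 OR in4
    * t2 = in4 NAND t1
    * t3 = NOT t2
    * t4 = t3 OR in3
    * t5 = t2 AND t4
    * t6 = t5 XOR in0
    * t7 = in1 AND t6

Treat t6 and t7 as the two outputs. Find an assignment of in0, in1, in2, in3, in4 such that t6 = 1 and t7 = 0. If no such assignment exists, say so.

in0=1, in1=0, in2=0, in3=0, in4=0

Check with in0=1, in1=0, in2=0, in3=0, in4=0:
t1 = in2 OR in4 = 0 OR 0 = 0
t2 = in4 NAND t1 = 0 NAND 0 = 1
t3 = NOT t2 = NOT 1 = 0
t4 = t3 OR in3 = 0 OR 0 = 0
t5 = t2 AND t4 = 1 AND 0 = 0
t6 = t5 XOR in0 = 0 XOR 1 = 1
t7 = in1 AND t6 = 0 AND 1 = 0
So t6 = 1 and t7 = 0.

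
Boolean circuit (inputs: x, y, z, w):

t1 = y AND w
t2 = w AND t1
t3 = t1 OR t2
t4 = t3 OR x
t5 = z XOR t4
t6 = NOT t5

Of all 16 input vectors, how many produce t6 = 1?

t6 = NOT t5 must be 1, so t5 = 0.
t5 = z XOR t4 must be 0, so z and t4 are equal.
Enumerating the 16 input combinations, 8 give t6 = 1 and 8 give t6 = 0.

8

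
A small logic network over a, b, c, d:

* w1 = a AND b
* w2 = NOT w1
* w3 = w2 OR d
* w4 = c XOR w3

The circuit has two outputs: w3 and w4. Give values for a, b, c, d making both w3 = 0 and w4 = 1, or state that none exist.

Check with a=1, b=1, c=1, d=0:
w1 = a AND b = 1 AND 1 = 1
w2 = NOT w1 = NOT 1 = 0
w3 = w2 OR d = 0 OR 0 = 0
w4 = c XOR w3 = 1 XOR 0 = 1
So w3 = 0 and w4 = 1.

a=1, b=1, c=1, d=0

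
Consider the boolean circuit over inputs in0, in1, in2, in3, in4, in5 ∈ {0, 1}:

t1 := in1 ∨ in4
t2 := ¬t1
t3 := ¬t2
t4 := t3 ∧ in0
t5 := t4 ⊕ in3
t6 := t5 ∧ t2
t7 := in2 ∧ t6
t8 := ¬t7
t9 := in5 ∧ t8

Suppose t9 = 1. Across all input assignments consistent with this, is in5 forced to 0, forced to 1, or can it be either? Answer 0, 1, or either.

t9 = in5 ∧ t8 must be 1, so both in5 = 1 and t8 = 1.
t8 = ¬t7 must be 1, so t7 = 0.
Every assignment with t9 = 1 has in5 = 1; there are 30 such assignment(s).

1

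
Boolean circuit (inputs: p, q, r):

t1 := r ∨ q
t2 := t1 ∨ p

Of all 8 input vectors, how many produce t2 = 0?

t2 = t1 ∨ p must be 0, so both t1 = 0 and p = 0.
t1 = r ∨ q must be 0, so both r = 0 and q = 0.
Satisfying assignments:
  p=0, q=0, r=0

1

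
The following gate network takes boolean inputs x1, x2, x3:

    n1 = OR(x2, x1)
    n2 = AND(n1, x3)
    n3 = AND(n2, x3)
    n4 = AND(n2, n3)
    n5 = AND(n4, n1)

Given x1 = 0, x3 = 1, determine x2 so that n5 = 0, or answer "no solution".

n5 = AND(n4, n1) must be 0, so at least one of n4, n1 is 0.
Check with x1 = 0, x3 = 1 and x2=0:
n1 = OR(x2, x1) = OR(0, 0) = 0
n2 = AND(n1, x3) = AND(0, 1) = 0
n3 = AND(n2, x3) = AND(0, 1) = 0
n4 = AND(n2, n3) = AND(0, 0) = 0
n5 = AND(n4, n1) = AND(0, 0) = 0
So n5 = 0.

x2=0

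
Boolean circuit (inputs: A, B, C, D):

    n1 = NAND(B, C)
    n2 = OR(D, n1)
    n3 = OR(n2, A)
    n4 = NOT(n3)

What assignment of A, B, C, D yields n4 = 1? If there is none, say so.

n4 = NOT(n3) must be 1, so n3 = 0.
Check with A=0, B=1, C=1, D=0:
n1 = NAND(B, C) = NAND(1, 1) = 0
n2 = OR(D, n1) = OR(0, 0) = 0
n3 = OR(n2, A) = OR(0, 0) = 0
n4 = NOT(n3) = NOT 0 = 1
So n4 = 1 as required.

A=0, B=1, C=1, D=0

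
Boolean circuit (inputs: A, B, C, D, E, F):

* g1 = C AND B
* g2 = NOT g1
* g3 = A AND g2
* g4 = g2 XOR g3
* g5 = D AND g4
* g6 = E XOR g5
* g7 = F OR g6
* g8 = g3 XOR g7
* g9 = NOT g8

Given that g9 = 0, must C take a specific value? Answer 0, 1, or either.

Both values of C occur among assignments with g9 = 0:
  C=0: A=0, B=0, C=0, D=0, E=0, F=1
  C=1: A=0, B=0, C=1, D=0, E=0, F=1

either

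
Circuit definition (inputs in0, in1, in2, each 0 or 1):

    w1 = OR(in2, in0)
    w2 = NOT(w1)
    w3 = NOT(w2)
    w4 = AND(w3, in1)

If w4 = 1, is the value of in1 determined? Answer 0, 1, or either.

w4 = AND(w3, in1) must be 1, so both w3 = 1 and in1 = 1.
w3 = NOT(w2) must be 1, so w2 = 0.
w2 = NOT(w1) must be 0, so w1 = 1.
Every assignment with w4 = 1 has in1 = 1; there are 3 such assignment(s).
  in0=0, in1=1, in2=1
  in0=1, in1=1, in2=0
  in0=1, in1=1, in2=1

1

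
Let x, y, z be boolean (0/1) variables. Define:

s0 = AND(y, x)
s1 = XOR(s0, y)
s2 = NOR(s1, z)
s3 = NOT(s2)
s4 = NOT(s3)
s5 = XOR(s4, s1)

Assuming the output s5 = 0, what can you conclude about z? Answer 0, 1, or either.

1

s5 = XOR(s4, s1) must be 0, so s4 and s1 are equal.
Every assignment with s5 = 0 has z = 1; there are 3 such assignment(s).
  x=0, y=0, z=1
  x=1, y=0, z=1
  x=1, y=1, z=1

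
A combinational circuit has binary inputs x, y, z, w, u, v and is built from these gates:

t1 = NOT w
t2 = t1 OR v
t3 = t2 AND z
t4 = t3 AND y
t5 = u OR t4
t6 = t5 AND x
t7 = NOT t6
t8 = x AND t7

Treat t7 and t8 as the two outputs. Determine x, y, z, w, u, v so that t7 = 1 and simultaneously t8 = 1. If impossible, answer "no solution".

Check with x=1, y=0, z=1, w=0, u=0, v=1:
t1 = NOT w = NOT 0 = 1
t2 = t1 OR v = 1 OR 1 = 1
t3 = t2 AND z = 1 AND 1 = 1
t4 = t3 AND y = 1 AND 0 = 0
t5 = u OR t4 = 0 OR 0 = 0
t6 = t5 AND x = 0 AND 1 = 0
t7 = NOT t6 = NOT 0 = 1
t8 = x AND t7 = 1 AND 1 = 1
So t7 = 1 and t8 = 1.

x=1, y=0, z=1, w=0, u=0, v=1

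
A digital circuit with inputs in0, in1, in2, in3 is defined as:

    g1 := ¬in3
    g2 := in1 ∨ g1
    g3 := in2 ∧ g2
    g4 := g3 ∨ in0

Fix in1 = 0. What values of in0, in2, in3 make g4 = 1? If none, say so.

in0=1 in2=1 in3=1

g4 = g3 ∨ in0 must be 1, so at least one of g3, in0 is 1.
Check with in1 = 0 and in0=1, in2=1, in3=1:
g1 = ¬in3 = ¬1 = 0
g2 = in1 ∨ g1 = 0 ∨ 0 = 0
g3 = in2 ∧ g2 = 1 ∧ 0 = 0
g4 = g3 ∨ in0 = 0 ∨ 1 = 1
So g4 = 1.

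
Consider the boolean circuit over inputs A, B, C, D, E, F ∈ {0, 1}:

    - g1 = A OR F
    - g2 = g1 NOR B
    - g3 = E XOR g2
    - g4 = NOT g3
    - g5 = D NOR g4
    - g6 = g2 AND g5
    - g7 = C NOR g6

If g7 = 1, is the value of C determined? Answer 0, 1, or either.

g7 = C NOR g6 must be 1, so both C = 0 and g6 = 0.
g6 = g2 AND g5 must be 0, so at least one of g2, g5 is 0.
Every assignment with g7 = 1 has C = 0; there are 31 such assignment(s).

0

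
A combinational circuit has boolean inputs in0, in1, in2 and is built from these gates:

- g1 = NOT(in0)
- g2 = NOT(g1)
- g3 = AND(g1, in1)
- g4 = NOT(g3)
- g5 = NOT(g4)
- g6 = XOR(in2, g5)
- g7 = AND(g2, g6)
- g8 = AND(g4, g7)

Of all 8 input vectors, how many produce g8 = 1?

2

g8 = AND(g4, g7) must be 1, so both g4 = 1 and g7 = 1.
g4 = NOT(g3) must be 1, so g3 = 0.
Satisfying assignments:
  in0=1, in1=0, in2=1
  in0=1, in1=1, in2=1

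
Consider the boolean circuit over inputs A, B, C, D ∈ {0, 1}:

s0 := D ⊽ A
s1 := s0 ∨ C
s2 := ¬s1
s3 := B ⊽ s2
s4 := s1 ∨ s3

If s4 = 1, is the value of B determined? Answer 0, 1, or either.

Both values of B occur among assignments with s4 = 1:
  B=0: A=0, B=0, C=0, D=0
  B=1: A=0, B=1, C=0, D=0

either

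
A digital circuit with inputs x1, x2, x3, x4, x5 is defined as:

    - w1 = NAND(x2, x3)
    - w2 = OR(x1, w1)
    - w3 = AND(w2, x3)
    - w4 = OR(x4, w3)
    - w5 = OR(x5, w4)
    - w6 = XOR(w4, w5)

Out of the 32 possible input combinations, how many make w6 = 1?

w6 = XOR(w4, w5) must be 1, so w4 and w5 differ.
Enumerating the 32 input combinations, 5 give w6 = 1 and 27 give w6 = 0.

5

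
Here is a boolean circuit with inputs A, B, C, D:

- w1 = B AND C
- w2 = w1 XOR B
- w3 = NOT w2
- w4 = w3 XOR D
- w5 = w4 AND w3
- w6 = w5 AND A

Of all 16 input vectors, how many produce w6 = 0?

13

w6 = w5 AND A must be 0, so at least one of w5, A is 0.
Enumerating the 16 input combinations, 13 give w6 = 0 and 3 give w6 = 1.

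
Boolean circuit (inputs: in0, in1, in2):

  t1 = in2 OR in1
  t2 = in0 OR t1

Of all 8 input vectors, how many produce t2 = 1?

t2 = in0 OR t1 must be 1, so at least one of in0, t1 is 1.
Enumerating the 8 input combinations, 7 give t2 = 1 and 1 give t2 = 0.

7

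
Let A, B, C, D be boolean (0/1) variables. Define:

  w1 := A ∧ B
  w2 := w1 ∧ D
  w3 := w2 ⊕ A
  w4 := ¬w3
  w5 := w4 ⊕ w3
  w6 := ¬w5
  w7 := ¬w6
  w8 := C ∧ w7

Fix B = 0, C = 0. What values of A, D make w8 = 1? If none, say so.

With B = 0, C = 0 fixed, none of the 4 settings of A, D give w8 = 1.
For example, with A=0, D=0:
w1 = A ∧ B = 0 ∧ 0 = 0
w2 = w1 ∧ D = 0 ∧ 0 = 0
w3 = w2 ⊕ A = 0 ⊕ 0 = 0
w4 = ¬w3 = ¬0 = 1
w5 = w4 ⊕ w3 = 1 ⊕ 0 = 1
w6 = ¬w5 = ¬1 = 0
w7 = ¬w6 = ¬0 = 1
w8 = C ∧ w7 = 0 ∧ 1 = 0
giving w8 = 0 ≠ 1.

no solution exists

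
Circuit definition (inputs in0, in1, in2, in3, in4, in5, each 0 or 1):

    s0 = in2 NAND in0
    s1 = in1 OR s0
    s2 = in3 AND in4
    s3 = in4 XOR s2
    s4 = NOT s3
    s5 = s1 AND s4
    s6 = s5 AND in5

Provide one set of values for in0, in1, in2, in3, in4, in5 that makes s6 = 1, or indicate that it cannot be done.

s6 = s5 AND in5 must be 1, so both s5 = 1 and in5 = 1.
Check with in0=1 in1=1 in2=1 in3=1 in4=1 in5=1:
s0 = in2 NAND in0 = 1 NAND 1 = 0
s1 = in1 OR s0 = 1 OR 0 = 1
s2 = in3 AND in4 = 1 AND 1 = 1
s3 = in4 XOR s2 = 1 XOR 1 = 0
s4 = NOT s3 = NOT 0 = 1
s5 = s1 AND s4 = 1 AND 1 = 1
s6 = s5 AND in5 = 1 AND 1 = 1
So s6 = 1 as required.

in0=1 in1=1 in2=1 in3=1 in4=1 in5=1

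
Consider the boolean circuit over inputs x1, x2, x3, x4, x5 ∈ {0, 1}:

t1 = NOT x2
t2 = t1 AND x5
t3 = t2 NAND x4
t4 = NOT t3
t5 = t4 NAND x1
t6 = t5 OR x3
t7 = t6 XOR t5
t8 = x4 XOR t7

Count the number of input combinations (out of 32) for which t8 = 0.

t8 = x4 XOR t7 must be 0, so x4 and t7 are equal.
Enumerating the 32 input combinations, 17 give t8 = 0 and 15 give t8 = 1.

17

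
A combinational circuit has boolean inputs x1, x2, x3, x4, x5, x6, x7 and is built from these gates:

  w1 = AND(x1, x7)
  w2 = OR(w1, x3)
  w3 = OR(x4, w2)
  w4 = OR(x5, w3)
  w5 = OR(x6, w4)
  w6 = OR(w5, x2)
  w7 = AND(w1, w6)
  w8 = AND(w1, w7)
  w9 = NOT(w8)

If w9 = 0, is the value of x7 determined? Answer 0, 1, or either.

1

w9 = NOT(w8) must be 0, so w8 = 1.
Every assignment with w9 = 0 has x7 = 1; there are 32 such assignment(s).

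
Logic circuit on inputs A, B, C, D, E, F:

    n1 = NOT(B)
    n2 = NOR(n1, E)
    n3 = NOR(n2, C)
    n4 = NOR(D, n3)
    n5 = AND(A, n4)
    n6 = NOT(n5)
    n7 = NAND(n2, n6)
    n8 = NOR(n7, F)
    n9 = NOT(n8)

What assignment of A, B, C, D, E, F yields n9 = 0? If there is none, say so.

n9 = NOT(n8) must be 0, so n8 = 1.
n8 = NOR(n7, F) must be 1, so both n7 = 0 and F = 0.
n7 = NAND(n2, n6) must be 0, so both n2 = 1 and n6 = 1.
Check with A=0, B=1, C=0, D=1, E=0, F=0:
n1 = NOT(B) = NOT 1 = 0
n2 = NOR(n1, E) = NOR(0, 0) = 1
n3 = NOR(n2, C) = NOR(1, 0) = 0
n4 = NOR(D, n3) = NOR(1, 0) = 0
n5 = AND(A, n4) = AND(0, 0) = 0
n6 = NOT(n5) = NOT 0 = 1
n7 = NAND(n2, n6) = NAND(1, 1) = 0
n8 = NOR(n7, F) = NOR(0, 0) = 1
n9 = NOT(n8) = NOT 1 = 0
So n9 = 0 as required.

A=0, B=1, C=0, D=1, E=0, F=0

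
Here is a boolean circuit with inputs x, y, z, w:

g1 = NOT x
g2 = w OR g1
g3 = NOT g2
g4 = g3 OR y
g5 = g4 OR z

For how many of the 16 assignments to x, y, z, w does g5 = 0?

g5 = g4 OR z must be 0, so both g4 = 0 and z = 0.
g4 = g3 OR y must be 0, so both g3 = 0 and y = 0.
Satisfying assignments:
  x=0, y=0, z=0, w=0
  x=0, y=0, z=0, w=1
  x=1, y=0, z=0, w=1

3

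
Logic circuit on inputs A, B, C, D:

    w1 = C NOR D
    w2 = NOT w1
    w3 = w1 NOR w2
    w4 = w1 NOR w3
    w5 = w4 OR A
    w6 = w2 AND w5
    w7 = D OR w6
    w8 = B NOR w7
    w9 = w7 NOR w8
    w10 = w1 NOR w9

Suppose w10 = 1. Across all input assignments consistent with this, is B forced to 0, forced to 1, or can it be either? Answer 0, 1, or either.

either

Both values of B occur among assignments with w10 = 1:
  B=0: A=0, B=0, C=0, D=1
  B=1: A=0, B=1, C=0, D=1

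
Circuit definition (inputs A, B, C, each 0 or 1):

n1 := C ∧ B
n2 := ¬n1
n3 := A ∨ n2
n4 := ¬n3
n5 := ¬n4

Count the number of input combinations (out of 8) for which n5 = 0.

n5 = ¬n4 must be 0, so n4 = 1.
n4 = ¬n3 must be 1, so n3 = 0.
n3 = A ∨ n2 must be 0, so both A = 0 and n2 = 0.
Satisfying assignments:
  A=0, B=1, C=1

1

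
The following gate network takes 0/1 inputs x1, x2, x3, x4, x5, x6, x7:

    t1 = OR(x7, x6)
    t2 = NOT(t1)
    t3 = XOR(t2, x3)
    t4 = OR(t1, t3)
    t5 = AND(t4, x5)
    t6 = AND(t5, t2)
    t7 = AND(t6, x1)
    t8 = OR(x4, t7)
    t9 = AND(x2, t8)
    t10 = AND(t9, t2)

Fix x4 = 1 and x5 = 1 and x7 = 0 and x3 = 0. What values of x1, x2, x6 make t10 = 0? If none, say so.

t10 = AND(t9, t2) must be 0, so at least one of t9, t2 is 0.
Check with x4 = 1 and x5 = 1 and x7 = 0 and x3 = 0 and x1=0, x2=0, x6=1:
t1 = OR(x7, x6) = OR(0, 1) = 1
t2 = NOT(t1) = NOT 1 = 0
t3 = XOR(t2, x3) = XOR(0, 0) = 0
t4 = OR(t1, t3) = OR(1, 0) = 1
t5 = AND(t4, x5) = AND(1, 1) = 1
t6 = AND(t5, t2) = AND(1, 0) = 0
t7 = AND(t6, x1) = AND(0, 0) = 0
t8 = OR(x4, t7) = OR(1, 0) = 1
t9 = AND(x2, t8) = AND(0, 1) = 0
t10 = AND(t9, t2) = AND(0, 0) = 0
So t10 = 0.

x1=0, x2=0, x6=1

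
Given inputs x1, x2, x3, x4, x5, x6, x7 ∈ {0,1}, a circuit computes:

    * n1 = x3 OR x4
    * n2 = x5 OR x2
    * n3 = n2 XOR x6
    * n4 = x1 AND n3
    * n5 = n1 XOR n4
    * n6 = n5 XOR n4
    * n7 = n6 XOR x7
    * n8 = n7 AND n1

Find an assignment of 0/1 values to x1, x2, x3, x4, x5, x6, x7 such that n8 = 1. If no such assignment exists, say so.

n8 = n7 AND n1 must be 1, so both n7 = 1 and n1 = 1.
n7 = n6 XOR x7 must be 1, so n6 and x7 differ.
n1 = x3 OR x4 must be 1, so at least one of x3, x4 is 1.
Check with x1=1, x2=1, x3=0, x4=1, x5=0, x6=1, x7=0:
n1 = x3 OR x4 = 0 OR 1 = 1
n2 = x5 OR x2 = 0 OR 1 = 1
n3 = n2 XOR x6 = 1 XOR 1 = 0
n4 = x1 AND n3 = 1 AND 0 = 0
n5 = n1 XOR n4 = 1 XOR 0 = 1
n6 = n5 XOR n4 = 1 XOR 0 = 1
n7 = n6 XOR x7 = 1 XOR 0 = 1
n8 = n7 AND n1 = 1 AND 1 = 1
So n8 = 1 as required.

x1=1, x2=1, x3=0, x4=1, x5=0, x6=1, x7=0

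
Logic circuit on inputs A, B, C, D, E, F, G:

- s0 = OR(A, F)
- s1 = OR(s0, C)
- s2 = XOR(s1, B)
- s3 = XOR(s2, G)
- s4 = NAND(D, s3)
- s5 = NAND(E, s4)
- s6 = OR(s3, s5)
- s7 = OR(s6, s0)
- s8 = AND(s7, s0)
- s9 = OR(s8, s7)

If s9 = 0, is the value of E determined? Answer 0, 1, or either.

s9 = OR(s8, s7) must be 0, so both s8 = 0 and s7 = 0.
s8 = AND(s7, s0) must be 0, so at least one of s7, s0 is 0.
s7 = OR(s6, s0) must be 0, so both s6 = 0 and s0 = 0.
Every assignment with s9 = 0 has E = 1; there are 8 such assignment(s).

1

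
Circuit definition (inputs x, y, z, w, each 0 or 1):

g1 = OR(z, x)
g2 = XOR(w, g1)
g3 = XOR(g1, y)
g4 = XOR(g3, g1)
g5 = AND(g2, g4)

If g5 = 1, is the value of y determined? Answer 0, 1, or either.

g5 = AND(g2, g4) must be 1, so both g2 = 1 and g4 = 1.
Every assignment with g5 = 1 has y = 1; there are 4 such assignment(s).
  x=0, y=1, z=0, w=1
  x=0, y=1, z=1, w=0
  x=1, y=1, z=0, w=0
  x=1, y=1, z=1, w=0

1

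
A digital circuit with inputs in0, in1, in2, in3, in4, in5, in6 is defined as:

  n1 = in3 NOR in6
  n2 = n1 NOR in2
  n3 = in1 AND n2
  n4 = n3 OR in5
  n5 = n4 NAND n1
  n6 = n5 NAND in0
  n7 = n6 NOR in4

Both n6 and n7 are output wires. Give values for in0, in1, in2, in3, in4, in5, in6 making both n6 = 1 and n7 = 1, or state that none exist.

no solution exists

Across all 128 input combinations, none give both n6 = 1 and n7 = 1.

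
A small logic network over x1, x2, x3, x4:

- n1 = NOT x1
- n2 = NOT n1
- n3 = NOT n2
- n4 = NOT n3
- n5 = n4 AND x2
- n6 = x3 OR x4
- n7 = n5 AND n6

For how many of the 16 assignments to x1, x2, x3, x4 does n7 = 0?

n7 = n5 AND n6 must be 0, so at least one of n5, n6 is 0.
Enumerating the 16 input combinations, 13 give n7 = 0 and 3 give n7 = 1.

13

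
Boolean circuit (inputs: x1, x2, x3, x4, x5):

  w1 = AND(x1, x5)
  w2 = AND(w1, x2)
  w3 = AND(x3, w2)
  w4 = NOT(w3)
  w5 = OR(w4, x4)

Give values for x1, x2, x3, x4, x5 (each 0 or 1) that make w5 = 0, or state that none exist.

x1=1, x2=1, x3=1, x4=0, x5=1

w5 = OR(w4, x4) must be 0, so both w4 = 0 and x4 = 0.
w4 = NOT(w3) must be 0, so w3 = 1.
w3 = AND(x3, w2) must be 1, so both x3 = 1 and w2 = 1.
Check with x1=1, x2=1, x3=1, x4=0, x5=1:
w1 = AND(x1, x5) = AND(1, 1) = 1
w2 = AND(w1, x2) = AND(1, 1) = 1
w3 = AND(x3, w2) = AND(1, 1) = 1
w4 = NOT(w3) = NOT 1 = 0
w5 = OR(w4, x4) = OR(0, 0) = 0
So w5 = 0 as required.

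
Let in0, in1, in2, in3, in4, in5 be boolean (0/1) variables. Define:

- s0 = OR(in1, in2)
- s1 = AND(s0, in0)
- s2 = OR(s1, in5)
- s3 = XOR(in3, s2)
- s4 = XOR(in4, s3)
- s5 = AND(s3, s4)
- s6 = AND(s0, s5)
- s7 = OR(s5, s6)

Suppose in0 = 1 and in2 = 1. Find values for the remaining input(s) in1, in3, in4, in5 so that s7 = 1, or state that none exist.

in1=0, in3=0, in4=0, in5=0

Check with in0 = 1 and in2 = 1 and in1=0, in3=0, in4=0, in5=0:
s0 = OR(in1, in2) = OR(0, 1) = 1
s1 = AND(s0, in0) = AND(1, 1) = 1
s2 = OR(s1, in5) = OR(1, 0) = 1
s3 = XOR(in3, s2) = XOR(0, 1) = 1
s4 = XOR(in4, s3) = XOR(0, 1) = 1
s5 = AND(s3, s4) = AND(1, 1) = 1
s6 = AND(s0, s5) = AND(1, 1) = 1
s7 = OR(s5, s6) = OR(1, 1) = 1
So s7 = 1.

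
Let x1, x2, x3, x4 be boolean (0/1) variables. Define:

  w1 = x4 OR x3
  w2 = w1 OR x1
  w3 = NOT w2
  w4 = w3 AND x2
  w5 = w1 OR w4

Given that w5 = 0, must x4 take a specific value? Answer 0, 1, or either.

0

w5 = w1 OR w4 must be 0, so both w1 = 0 and w4 = 0.
w1 = x4 OR x3 must be 0, so both x4 = 0 and x3 = 0.
Every assignment with w5 = 0 has x4 = 0; there are 3 such assignment(s).
  x1=0, x2=0, x3=0, x4=0
  x1=1, x2=0, x3=0, x4=0
  x1=1, x2=1, x3=0, x4=0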